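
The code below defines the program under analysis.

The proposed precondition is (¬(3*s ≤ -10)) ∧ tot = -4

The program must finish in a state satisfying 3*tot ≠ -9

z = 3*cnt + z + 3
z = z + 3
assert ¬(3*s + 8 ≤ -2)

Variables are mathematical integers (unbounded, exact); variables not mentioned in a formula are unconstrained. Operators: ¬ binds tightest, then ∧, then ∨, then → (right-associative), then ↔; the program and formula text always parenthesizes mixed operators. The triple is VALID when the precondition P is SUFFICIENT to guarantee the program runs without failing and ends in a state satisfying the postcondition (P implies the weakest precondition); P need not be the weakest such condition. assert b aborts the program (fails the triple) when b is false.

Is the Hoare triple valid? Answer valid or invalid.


Working backward. After the program, 3*tot ≠ -9 must hold.
Before assert ¬(3*s + 8 ≤ -2): (¬(3*s ≤ -10)) ∧ 3*tot ≠ -9
Before z := z + 3: (¬(3*s ≤ -10)) ∧ 3*tot ≠ -9
Before z := 3*cnt + z + 3: (¬(3*s ≤ -10)) ∧ 3*tot ≠ -9
The weakest precondition is (¬(3*s ≤ -10)) ∧ 3*tot ≠ -9.
Check whether (¬(3*s ≤ -10)) ∧ tot = -4 implies it.
Every state satisfying the precondition satisfies the weakest precondition: the implication holds.
Answer: valid


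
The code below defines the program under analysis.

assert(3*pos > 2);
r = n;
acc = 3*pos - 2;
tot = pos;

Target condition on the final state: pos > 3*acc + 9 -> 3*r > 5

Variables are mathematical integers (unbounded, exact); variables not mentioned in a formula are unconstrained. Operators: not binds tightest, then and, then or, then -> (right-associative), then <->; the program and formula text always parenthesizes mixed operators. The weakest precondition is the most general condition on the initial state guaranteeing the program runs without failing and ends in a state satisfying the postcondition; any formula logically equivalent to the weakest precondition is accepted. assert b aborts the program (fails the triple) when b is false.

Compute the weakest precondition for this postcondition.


Working backward. After the program, pos > 3*acc + 9 -> 3*r > 5 must hold.
Before tot := pos: pos > 3*acc + 9 -> 3*r > 5
Before acc := 3*pos - 2: 8*pos < -3 -> 3*r > 5
Before r := n: 8*pos < -3 -> 3*n > 5
Before assert 3*pos > 2: 3*pos > 2 and (8*pos < -3 -> 3*n > 5)
Answer: WP = 3*pos > 2 and (8*pos < -3 -> 3*n > 5)


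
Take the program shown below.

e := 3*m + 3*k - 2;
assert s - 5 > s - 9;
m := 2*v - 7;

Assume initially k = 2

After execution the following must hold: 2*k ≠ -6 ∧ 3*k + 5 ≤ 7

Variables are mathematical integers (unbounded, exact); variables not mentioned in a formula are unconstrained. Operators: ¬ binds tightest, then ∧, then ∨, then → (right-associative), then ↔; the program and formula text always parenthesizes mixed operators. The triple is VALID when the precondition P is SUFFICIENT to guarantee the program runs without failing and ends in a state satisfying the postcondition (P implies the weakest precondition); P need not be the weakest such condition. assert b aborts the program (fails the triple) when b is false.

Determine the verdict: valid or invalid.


Working backward. After the program, the postcondition 2*k ≠ -6 ∧ 3*k + 5 ≤ 7 must hold; in canonical form it is 2*k ≠ -6 ∧ 3*k ≤ 2.
Before m := 2*v - 7: 2*k ≠ -6 ∧ 3*k ≤ 2
Before assert s - 5 > s - 9: 2*k ≠ -6 ∧ 3*k ≤ 2
Before e := 3*m + 3*k - 2: 2*k ≠ -6 ∧ 3*k ≤ 2
The weakest precondition is 2*k ≠ -6 ∧ 3*k ≤ 2.
Check whether k = 2 implies it.
Countermodel: at the initial state k = 2, the precondition holds but the weakest precondition fails.
Answer: invalid


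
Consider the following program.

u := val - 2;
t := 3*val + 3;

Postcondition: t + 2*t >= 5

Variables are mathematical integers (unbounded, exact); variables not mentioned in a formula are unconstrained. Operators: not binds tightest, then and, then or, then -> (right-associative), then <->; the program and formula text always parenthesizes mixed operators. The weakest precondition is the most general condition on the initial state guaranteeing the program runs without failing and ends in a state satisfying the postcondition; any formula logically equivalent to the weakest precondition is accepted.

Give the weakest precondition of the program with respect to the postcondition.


Working backward. After the program, the postcondition t + 2*t >= 5 must hold; in canonical form it is 3*t >= 5.
Before t := 3*val + 3: 9*val >= -4
Before u := val - 2: 9*val >= -4
Answer: WP = 9*val >= -4


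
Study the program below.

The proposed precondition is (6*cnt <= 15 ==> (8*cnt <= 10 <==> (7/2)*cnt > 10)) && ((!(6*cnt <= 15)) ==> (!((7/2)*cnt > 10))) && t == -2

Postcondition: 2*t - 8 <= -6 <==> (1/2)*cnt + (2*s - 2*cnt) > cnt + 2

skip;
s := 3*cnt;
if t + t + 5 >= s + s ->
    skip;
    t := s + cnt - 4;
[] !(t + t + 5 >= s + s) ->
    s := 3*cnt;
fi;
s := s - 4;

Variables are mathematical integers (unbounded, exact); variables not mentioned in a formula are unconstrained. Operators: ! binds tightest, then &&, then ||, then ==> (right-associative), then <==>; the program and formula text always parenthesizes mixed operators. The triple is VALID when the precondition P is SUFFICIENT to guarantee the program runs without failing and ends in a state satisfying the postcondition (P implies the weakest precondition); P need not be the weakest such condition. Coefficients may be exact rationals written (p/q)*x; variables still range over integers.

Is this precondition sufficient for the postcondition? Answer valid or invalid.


Working backward. After the program, the postcondition 2*t - 8 <= -6 <==> (1/2)*cnt + (2*s - 2*cnt) > cnt + 2 must hold; in canonical form it is 2*t <= 2 <==> 2*s > (5/2)*cnt + 2.
Before s := s - 4: 2*t <= 2 <==> 2*s > (5/2)*cnt + 10
Then branch requires 2*cnt + 2*s <= 10 <==> 2*s > (5/2)*cnt + 10; else branch requires 2*t <= 2 <==> (7/2)*cnt > 10.
Before the if: (2*t >= 2*s - 5 ==> (2*cnt + 2*s <= 10 <==> 2*s > (5/2)*cnt + 10)) && ((!(2*t >= 2*s - 5)) ==> (2*t <= 2 <==> (7/2)*cnt > 10))
Before s := 3*cnt: (2*t >= 6*cnt - 5 ==> (8*cnt <= 10 <==> (7/2)*cnt > 10)) && ((!(2*t >= 6*cnt - 5)) ==> (2*t <= 2 <==> (7/2)*cnt > 10))
Before skip: (2*t >= 6*cnt - 5 ==> (8*cnt <= 10 <==> (7/2)*cnt > 10)) && ((!(2*t >= 6*cnt - 5)) ==> (2*t <= 2 <==> (7/2)*cnt > 10))
The weakest precondition is (2*t >= 6*cnt - 5 ==> (8*cnt <= 10 <==> (7/2)*cnt > 10)) && ((!(2*t >= 6*cnt - 5)) ==> (2*t <= 2 <==> (7/2)*cnt > 10)).
Check whether (6*cnt <= 15 ==> (8*cnt <= 10 <==> (7/2)*cnt > 10)) && ((!(6*cnt <= 15)) ==> (!((7/2)*cnt > 10))) && t == -2 implies it.
Countermodel: at the initial state cnt = 2, t = -2, the precondition holds but the weakest precondition fails.
Answer: invalid


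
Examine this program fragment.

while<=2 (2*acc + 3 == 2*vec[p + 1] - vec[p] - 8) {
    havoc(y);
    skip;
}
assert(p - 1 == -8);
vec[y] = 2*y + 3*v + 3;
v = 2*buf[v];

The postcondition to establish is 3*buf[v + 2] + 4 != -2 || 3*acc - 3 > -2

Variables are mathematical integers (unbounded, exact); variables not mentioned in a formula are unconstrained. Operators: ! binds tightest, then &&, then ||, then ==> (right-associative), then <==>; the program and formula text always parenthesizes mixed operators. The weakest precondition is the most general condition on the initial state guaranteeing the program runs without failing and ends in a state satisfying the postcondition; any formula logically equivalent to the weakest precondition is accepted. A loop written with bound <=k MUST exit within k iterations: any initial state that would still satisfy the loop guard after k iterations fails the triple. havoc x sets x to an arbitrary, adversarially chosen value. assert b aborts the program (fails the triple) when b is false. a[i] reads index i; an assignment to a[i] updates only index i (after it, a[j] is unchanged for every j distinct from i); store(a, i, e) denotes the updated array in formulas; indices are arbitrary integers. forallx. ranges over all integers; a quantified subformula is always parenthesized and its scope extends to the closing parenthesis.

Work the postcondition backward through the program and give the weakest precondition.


Working backward. After the program, the postcondition 3*buf[v + 2] + 4 != -2 || 3*acc - 3 > -2 must hold; in canonical form it is 3*buf[v + 2] != -6 || 3*acc > 1.
Before v := 2*buf[v]: 3*buf[2*buf[v] + 2] != -6 || 3*acc > 1
Before vec[y] := 2*y + 3*v + 3: 3*buf[2*buf[v] + 2] != -6 || 3*acc > 1
Before assert p - 1 == -8: p == -7 && (3*buf[2*buf[v] + 2] != -6 || 3*acc > 1)
Before the loop (bound <=2), unroll the exhaustion recursion (WP_0 = exit-now case; WP_j = one more guarded iteration, up to j = 2):
  WP_0: (!(vec[p] + 2*acc == 2*vec[p + 1] - 11)) && p == -7 && (3*buf[2*buf[v] + 2] != -6 || 3*acc > 1)
  WP_1: (vec[p] + 2*acc == 2*vec[p + 1] - 11 ==> ((!(vec[p] + 2*acc == 2*vec[p + 1] - 11)) && p == -7 && (3*buf[2*buf[v] + 2] != -6 || 3*acc > 1))) && ((!(vec[p] + 2*acc == 2*vec[p + 1] - 11)) ==> (p == -7 && (3*buf[2*buf[v] + 2] != -6 || 3*acc > 1)))
  WP_2: (vec[p] + 2*acc == 2*vec[p + 1] - 11 ==> ((vec[p] + 2*acc == 2*vec[p + 1] - 11 ==> ((!(vec[p] + 2*acc == 2*vec[p + 1] - 11)) && p == -7 && (3*buf[2*buf[v] + 2] != -6 || 3*acc > 1))) && ((!(vec[p] + 2*acc == 2*vec[p + 1] - 11)) ==> (p == -7 && (3*buf[2*buf[v] + 2] != -6 || 3*acc > 1))))) && ((!(vec[p] + 2*acc == 2*vec[p + 1] - 11)) ==> (p == -7 && (3*buf[2*buf[v] + 2] != -6 || 3*acc > 1)))
So before the loop: (vec[p] + 2*acc == 2*vec[p + 1] - 11 ==> ((vec[p] + 2*acc == 2*vec[p + 1] - 11 ==> ((!(vec[p] + 2*acc == 2*vec[p + 1] - 11)) && p == -7 && (3*buf[2*buf[v] + 2] != -6 || 3*acc > 1))) && ((!(vec[p] + 2*acc == 2*vec[p + 1] - 11)) ==> (p == -7 && (3*buf[2*buf[v] + 2] != -6 || 3*acc > 1))))) && ((!(vec[p] + 2*acc == 2*vec[p + 1] - 11)) ==> (p == -7 && (3*buf[2*buf[v] + 2] != -6 || 3*acc > 1)))
Answer: WP = (vec[p] + 2*acc == 2*vec[p + 1] - 11 ==> ((vec[p] + 2*acc == 2*vec[p + 1] - 11 ==> ((!(vec[p] + 2*acc == 2*vec[p + 1] - 11)) && p == -7 && (3*buf[2*buf[v] + 2] != -6 || 3*acc > 1))) && ((!(vec[p] + 2*acc == 2*vec[p + 1] - 11)) ==> (p == -7 && (3*buf[2*buf[v] + 2] != -6 || 3*acc > 1))))) && ((!(vec[p] + 2*acc == 2*vec[p + 1] - 11)) ==> (p == -7 && (3*buf[2*buf[v] + 2] != -6 || 3*acc > 1)))


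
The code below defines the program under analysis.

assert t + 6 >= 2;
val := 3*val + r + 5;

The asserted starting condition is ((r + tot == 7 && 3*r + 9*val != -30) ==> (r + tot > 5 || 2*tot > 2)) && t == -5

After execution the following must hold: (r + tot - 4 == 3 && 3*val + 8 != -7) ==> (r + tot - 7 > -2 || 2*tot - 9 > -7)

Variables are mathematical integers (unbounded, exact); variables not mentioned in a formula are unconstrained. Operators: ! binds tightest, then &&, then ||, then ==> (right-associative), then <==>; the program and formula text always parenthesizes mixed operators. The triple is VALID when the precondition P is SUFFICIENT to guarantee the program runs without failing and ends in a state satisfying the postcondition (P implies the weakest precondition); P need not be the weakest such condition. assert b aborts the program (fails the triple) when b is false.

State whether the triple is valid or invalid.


Working backward. After the program, the postcondition (r + tot - 4 == 3 && 3*val + 8 != -7) ==> (r + tot - 7 > -2 || 2*tot - 9 > -7) must hold; in canonical form it is (r + tot == 7 && 3*val != -15) ==> (r + tot > 5 || 2*tot > 2).
Before val := 3*val + r + 5: (r + tot == 7 && 3*r + 9*val != -30) ==> (r + tot > 5 || 2*tot > 2)
Before assert t + 6 >= 2: t >= -4 && ((r + tot == 7 && 3*r + 9*val != -30) ==> (r + tot > 5 || 2*tot > 2))
The weakest precondition is t >= -4 && ((r + tot == 7 && 3*r + 9*val != -30) ==> (r + tot > 5 || 2*tot > 2)).
Check whether ((r + tot == 7 && 3*r + 9*val != -30) ==> (r + tot > 5 || 2*tot > 2)) && t == -5 implies it.
Countermodel: at the initial state r = 0, t = -5, tot = 0, val = 0, the precondition holds but the weakest precondition fails.
Answer: invalid


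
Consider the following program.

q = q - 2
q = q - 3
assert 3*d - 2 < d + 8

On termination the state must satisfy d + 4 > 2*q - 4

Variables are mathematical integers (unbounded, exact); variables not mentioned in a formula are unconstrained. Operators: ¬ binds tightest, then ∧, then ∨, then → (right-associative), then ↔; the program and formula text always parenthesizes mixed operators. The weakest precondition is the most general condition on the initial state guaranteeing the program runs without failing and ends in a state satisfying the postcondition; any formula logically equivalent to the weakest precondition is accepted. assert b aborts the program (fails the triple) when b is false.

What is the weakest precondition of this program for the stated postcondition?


Working backward. After the program, the postcondition d + 4 > 2*q - 4 must hold; in canonical form it is d > 2*q - 8.
Before assert 3*d - 2 < d + 8: 2*d < 10 ∧ d > 2*q - 8
Before q := q - 3: 2*d < 10 ∧ d > 2*q - 14
Before q := q - 2: 2*d < 10 ∧ d > 2*q - 18
Answer: WP = 2*d < 10 ∧ d > 2*q - 18


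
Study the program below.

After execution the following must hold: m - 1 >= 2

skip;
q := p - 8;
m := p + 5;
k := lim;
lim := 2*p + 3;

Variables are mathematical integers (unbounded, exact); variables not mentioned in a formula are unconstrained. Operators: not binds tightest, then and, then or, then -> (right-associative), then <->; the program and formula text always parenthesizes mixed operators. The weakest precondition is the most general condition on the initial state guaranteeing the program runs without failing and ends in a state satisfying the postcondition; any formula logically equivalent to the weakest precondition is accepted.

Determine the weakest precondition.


Working backward. After the program, the postcondition m - 1 >= 2 must hold; in canonical form it is m >= 3.
Before lim := 2*p + 3: m >= 3
Before k := lim: m >= 3
Before m := p + 5: p >= -2
Before q := p - 8: p >= -2
Before skip: p >= -2
Answer: WP = p >= -2


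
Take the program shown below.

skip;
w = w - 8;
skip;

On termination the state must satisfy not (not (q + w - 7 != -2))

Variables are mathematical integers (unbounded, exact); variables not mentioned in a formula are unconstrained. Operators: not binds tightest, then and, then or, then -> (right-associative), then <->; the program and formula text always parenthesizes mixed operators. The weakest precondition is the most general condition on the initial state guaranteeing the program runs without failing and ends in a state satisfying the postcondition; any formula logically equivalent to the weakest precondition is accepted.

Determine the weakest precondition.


Working backward. After the program, the postcondition not (not (q + w - 7 != -2)) must hold; in canonical form it is q + w != 5.
Before skip: q + w != 5
Before w := w - 8: q + w != 13
Before skip: q + w != 13
Answer: WP = q + w != 13


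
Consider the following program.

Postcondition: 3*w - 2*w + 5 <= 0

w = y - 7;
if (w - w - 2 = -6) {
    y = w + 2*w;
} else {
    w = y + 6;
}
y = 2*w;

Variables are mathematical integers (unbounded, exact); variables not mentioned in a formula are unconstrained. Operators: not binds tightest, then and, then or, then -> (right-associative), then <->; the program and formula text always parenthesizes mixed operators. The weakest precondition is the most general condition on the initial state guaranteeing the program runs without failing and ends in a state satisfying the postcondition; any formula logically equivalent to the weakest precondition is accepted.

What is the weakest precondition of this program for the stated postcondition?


Working backward. After the program, the postcondition 3*w - 2*w + 5 <= 0 must hold; in canonical form it is w <= -5.
Before y := 2*w: w <= -5
Then branch requires w <= -5; else branch requires y <= -11.
Before the if: y <= -11
Before w := y - 7: y <= -11
Answer: WP = y <= -11


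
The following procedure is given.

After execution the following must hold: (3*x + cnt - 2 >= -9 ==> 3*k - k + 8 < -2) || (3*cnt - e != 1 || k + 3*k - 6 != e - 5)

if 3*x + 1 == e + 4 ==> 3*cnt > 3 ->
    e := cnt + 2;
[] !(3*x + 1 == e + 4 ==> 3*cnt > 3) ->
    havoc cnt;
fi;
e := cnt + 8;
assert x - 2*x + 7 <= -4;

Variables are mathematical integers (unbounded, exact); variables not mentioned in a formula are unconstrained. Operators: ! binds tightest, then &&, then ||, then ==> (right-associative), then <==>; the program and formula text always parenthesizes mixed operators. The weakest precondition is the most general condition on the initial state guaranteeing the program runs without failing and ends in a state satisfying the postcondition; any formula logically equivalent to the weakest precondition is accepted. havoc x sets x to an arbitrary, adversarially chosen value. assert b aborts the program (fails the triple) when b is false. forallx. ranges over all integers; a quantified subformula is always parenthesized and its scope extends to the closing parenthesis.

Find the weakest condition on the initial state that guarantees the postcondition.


Working backward. After the program, the postcondition (3*x + cnt - 2 >= -9 ==> 3*k - k + 8 < -2) || (3*cnt - e != 1 || k + 3*k - 6 != e - 5) must hold; in canonical form it is (cnt + 3*x >= -7 ==> 2*k < -10) || 3*cnt != e + 1 || 4*k != e + 1.
Before assert x - 2*x + 7 <= -4: x >= 11 && ((cnt + 3*x >= -7 ==> 2*k < -10) || 3*cnt != e + 1 || 4*k != e + 1)
Before e := cnt + 8: x >= 11 && ((cnt + 3*x >= -7 ==> 2*k < -10) || 2*cnt != 9 || 4*k != cnt + 9)
Then branch requires x >= 11 && ((cnt + 3*x >= -7 ==> 2*k < -10) || 2*cnt != 9 || 4*k != cnt + 9); else branch requires forall cnt_1. (x >= 11 && ((cnt_1 + 3*x >= -7 ==> 2*k < -10) || 2*cnt_1 != 9 || 4*k != cnt_1 + 9)).
Before the if: ((3*x == e + 3 ==> 3*cnt > 3) ==> (x >= 11 && ((cnt + 3*x >= -7 ==> 2*k < -10) || 2*cnt != 9 || 4*k != cnt + 9))) && ((!(3*x == e + 3 ==> 3*cnt > 3)) ==> (forall cnt_1. (x >= 11 && ((cnt_1 + 3*x >= -7 ==> 2*k < -10) || 2*cnt_1 != 9 || 4*k != cnt_1 + 9))))
Answer: WP = ((3*x == e + 3 ==> 3*cnt > 3) ==> (x >= 11 && ((cnt + 3*x >= -7 ==> 2*k < -10) || 2*cnt != 9 || 4*k != cnt + 9))) && ((!(3*x == e + 3 ==> 3*cnt > 3)) ==> (forall cnt_1. (x >= 11 && ((cnt_1 + 3*x >= -7 ==> 2*k < -10) || 2*cnt_1 != 9 || 4*k != cnt_1 + 9))))


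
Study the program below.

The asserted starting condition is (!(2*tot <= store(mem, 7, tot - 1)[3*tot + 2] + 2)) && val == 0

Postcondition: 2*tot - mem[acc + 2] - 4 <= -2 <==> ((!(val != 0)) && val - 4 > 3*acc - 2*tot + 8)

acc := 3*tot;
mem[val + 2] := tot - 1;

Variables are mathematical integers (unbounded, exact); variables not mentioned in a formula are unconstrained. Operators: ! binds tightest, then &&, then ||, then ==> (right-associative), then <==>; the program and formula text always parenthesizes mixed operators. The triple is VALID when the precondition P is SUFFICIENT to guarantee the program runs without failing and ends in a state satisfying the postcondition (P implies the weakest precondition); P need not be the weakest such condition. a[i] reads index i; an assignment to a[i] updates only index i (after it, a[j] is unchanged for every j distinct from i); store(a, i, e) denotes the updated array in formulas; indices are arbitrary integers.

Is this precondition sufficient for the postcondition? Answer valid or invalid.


Working backward. After the program, the postcondition 2*tot - mem[acc + 2] - 4 <= -2 <==> ((!(val != 0)) && val - 4 > 3*acc - 2*tot + 8) must hold; in canonical form it is 2*tot <= mem[acc + 2] + 2 <==> ((!(val != 0)) && 2*tot + val > 3*acc + 12).
Before mem[val + 2] := tot - 1: 2*tot <= store(mem, val + 2, tot - 1)[acc + 2] + 2 <==> ((!(val != 0)) && 2*tot + val > 3*acc + 12)
Before acc := 3*tot: 2*tot <= store(mem, val + 2, tot - 1)[3*tot + 2] + 2 <==> ((!(val != 0)) && val > 7*tot + 12)
The weakest precondition is 2*tot <= store(mem, val + 2, tot - 1)[3*tot + 2] + 2 <==> ((!(val != 0)) && val > 7*tot + 12).
Check whether (!(2*tot <= store(mem, 7, tot - 1)[3*tot + 2] + 2)) && val == 0 implies it.
Countermodel: at the initial state mem = {[-4] = -7, [2] = 4, [7] = 4, elsewhere 4}, tot = -2, val = 0, the precondition holds but the weakest precondition fails.
Answer: invalid


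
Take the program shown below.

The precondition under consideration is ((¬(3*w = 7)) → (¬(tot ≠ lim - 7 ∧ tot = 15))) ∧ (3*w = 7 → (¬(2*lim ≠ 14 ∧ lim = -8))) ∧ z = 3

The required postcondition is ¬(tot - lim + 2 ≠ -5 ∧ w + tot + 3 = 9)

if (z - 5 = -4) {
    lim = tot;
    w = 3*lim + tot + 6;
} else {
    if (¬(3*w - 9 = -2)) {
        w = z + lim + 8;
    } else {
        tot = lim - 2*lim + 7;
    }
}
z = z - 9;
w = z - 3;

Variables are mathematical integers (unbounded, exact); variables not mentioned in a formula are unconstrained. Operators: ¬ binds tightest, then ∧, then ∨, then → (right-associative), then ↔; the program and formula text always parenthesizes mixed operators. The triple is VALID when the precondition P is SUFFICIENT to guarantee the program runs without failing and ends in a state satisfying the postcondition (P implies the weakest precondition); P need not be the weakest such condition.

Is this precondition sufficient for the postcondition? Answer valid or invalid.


Working backward. After the program, the postcondition ¬(tot - lim + 2 ≠ -5 ∧ w + tot + 3 = 9) must hold; in canonical form it is ¬(tot ≠ lim - 7 ∧ tot + w = 6).
Before w := z - 3: ¬(tot ≠ lim - 7 ∧ tot + z = 9)
Before z := z - 9: ¬(tot ≠ lim - 7 ∧ tot + z = 18)
Then branch requires ¬(tot + z = 18); else branch requires ((¬(3*w = 7)) → (¬(tot ≠ lim - 7 ∧ tot + z = 18))) ∧ (3*w = 7 → (¬(2*lim ≠ 14 ∧ z = lim + 11))).
Before the if: (z = 1 → (¬(tot + z = 18))) ∧ ((¬(z = 1)) → (((¬(3*w = 7)) → (¬(tot ≠ lim - 7 ∧ tot + z = 18))) ∧ (3*w = 7 → (¬(2*lim ≠ 14 ∧ z = lim + 11)))))
The weakest precondition is (z = 1 → (¬(tot + z = 18))) ∧ ((¬(z = 1)) → (((¬(3*w = 7)) → (¬(tot ≠ lim - 7 ∧ tot + z = 18))) ∧ (3*w = 7 → (¬(2*lim ≠ 14 ∧ z = lim + 11))))).
Check whether ((¬(3*w = 7)) → (¬(tot ≠ lim - 7 ∧ tot = 15))) ∧ (3*w = 7 → (¬(2*lim ≠ 14 ∧ lim = -8))) ∧ z = 3 implies it.
Every state satisfying the precondition satisfies the weakest precondition: the implication holds.
Answer: valid


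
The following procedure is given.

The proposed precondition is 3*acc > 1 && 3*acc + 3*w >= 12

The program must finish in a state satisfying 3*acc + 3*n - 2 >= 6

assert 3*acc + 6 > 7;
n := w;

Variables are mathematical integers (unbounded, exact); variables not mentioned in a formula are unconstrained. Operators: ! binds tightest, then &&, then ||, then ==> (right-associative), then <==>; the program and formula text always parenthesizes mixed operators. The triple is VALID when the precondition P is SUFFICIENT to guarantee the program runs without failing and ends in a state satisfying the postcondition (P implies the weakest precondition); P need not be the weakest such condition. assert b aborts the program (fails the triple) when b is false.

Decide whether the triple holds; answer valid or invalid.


Working backward. After the program, the postcondition 3*acc + 3*n - 2 >= 6 must hold; in canonical form it is 3*acc + 3*n >= 8.
Before n := w: 3*acc + 3*w >= 8
Before assert 3*acc + 6 > 7: 3*acc > 1 && 3*acc + 3*w >= 8
The weakest precondition is 3*acc > 1 && 3*acc + 3*w >= 8.
Check whether 3*acc > 1 && 3*acc + 3*w >= 12 implies it.
Every state satisfying the precondition satisfies the weakest precondition: the implication holds.
Answer: valid


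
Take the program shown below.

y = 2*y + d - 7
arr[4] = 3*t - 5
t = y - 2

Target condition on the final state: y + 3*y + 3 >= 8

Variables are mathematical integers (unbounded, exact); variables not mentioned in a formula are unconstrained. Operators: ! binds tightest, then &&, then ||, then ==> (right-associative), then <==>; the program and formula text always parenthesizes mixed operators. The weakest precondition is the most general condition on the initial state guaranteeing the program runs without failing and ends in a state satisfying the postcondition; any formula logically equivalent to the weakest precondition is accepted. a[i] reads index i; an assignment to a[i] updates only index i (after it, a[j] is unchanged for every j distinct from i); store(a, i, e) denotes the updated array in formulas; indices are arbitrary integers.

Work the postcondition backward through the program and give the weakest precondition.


Working backward. After the program, the postcondition y + 3*y + 3 >= 8 must hold; in canonical form it is 4*y >= 5.
Before t := y - 2: 4*y >= 5
Before arr[4] := 3*t - 5: 4*y >= 5
Before y := 2*y + d - 7: 4*d + 8*y >= 33
Answer: WP = 4*d + 8*y >= 33


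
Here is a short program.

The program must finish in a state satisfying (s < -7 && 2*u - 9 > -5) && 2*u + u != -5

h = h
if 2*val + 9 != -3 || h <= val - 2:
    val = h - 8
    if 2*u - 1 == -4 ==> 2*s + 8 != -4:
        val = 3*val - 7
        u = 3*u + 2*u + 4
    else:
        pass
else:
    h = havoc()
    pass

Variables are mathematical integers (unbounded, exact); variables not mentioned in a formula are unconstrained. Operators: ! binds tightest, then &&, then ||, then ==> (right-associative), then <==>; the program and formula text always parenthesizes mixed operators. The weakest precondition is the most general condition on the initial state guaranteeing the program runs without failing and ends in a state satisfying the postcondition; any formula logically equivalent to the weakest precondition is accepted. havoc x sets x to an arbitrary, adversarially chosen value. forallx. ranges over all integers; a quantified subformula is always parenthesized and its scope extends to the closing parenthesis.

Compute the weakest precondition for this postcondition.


Working backward. After the program, the postcondition (s < -7 && 2*u - 9 > -5) && 2*u + u != -5 must hold; in canonical form it is s < -7 && 2*u > 4 && 3*u != -5.
Then branch requires ((2*u == -3 ==> 2*s != -12) ==> (s < -7 && 10*u > -4 && 15*u != -17)) && ((!(2*u == -3 ==> 2*s != -12)) ==> (s < -7 && 2*u > 4 && 3*u != -5)); else branch requires s < -7 && 2*u > 4 && 3*u != -5.
Before the if: ((2*val != -12 || h <= val - 2) ==> (((2*u == -3 ==> 2*s != -12) ==> (s < -7 && 10*u > -4 && 15*u != -17)) && ((!(2*u == -3 ==> 2*s != -12)) ==> (s < -7 && 2*u > 4 && 3*u != -5)))) && ((!(2*val != -12 || h <= val - 2)) ==> (s < -7 && 2*u > 4 && 3*u != -5))
Before h := h: ((2*val != -12 || h <= val - 2) ==> (((2*u == -3 ==> 2*s != -12) ==> (s < -7 && 10*u > -4 && 15*u != -17)) && ((!(2*u == -3 ==> 2*s != -12)) ==> (s < -7 && 2*u > 4 && 3*u != -5)))) && ((!(2*val != -12 || h <= val - 2)) ==> (s < -7 && 2*u > 4 && 3*u != -5))
Answer: WP = ((2*val != -12 || h <= val - 2) ==> (((2*u == -3 ==> 2*s != -12) ==> (s < -7 && 10*u > -4 && 15*u != -17)) && ((!(2*u == -3 ==> 2*s != -12)) ==> (s < -7 && 2*u > 4 && 3*u != -5)))) && ((!(2*val != -12 || h <= val - 2)) ==> (s < -7 && 2*u > 4 && 3*u != -5))


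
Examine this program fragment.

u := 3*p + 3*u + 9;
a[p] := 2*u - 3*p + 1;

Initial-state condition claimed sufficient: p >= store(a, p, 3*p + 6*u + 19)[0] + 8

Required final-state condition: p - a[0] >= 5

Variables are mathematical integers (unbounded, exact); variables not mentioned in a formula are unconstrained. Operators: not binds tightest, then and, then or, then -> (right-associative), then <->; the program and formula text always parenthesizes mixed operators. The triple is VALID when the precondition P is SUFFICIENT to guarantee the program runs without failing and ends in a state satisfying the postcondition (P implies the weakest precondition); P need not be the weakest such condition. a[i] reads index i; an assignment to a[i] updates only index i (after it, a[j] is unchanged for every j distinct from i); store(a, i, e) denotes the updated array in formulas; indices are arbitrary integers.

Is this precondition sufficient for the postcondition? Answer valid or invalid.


Working backward. After the program, the postcondition p - a[0] >= 5 must hold; in canonical form it is p >= a[0] + 5.
Before a[p] := 2*u - 3*p + 1: p >= store(a, p, -3*p + 2*u + 1)[0] + 5
Before u := 3*p + 3*u + 9: p >= store(a, p, 3*p + 6*u + 19)[0] + 5
The weakest precondition is p >= store(a, p, 3*p + 6*u + 19)[0] + 5.
Check whether p >= store(a, p, 3*p + 6*u + 19)[0] + 8 implies it.
Every state satisfying the precondition satisfies the weakest precondition: the implication holds.
Answer: valid


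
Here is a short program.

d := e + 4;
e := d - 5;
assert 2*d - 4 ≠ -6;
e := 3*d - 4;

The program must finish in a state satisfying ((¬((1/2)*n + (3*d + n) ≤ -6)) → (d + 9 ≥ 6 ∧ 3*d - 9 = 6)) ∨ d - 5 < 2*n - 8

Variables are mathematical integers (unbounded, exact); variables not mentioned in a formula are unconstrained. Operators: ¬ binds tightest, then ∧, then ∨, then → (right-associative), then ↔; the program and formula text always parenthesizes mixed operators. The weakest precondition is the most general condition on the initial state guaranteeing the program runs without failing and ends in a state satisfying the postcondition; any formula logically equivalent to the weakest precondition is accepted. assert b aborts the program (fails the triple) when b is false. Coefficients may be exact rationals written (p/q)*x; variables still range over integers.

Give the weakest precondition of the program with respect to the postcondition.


Working backward. After the program, the postcondition ((¬((1/2)*n + (3*d + n) ≤ -6)) → (d + 9 ≥ 6 ∧ 3*d - 9 = 6)) ∨ d - 5 < 2*n - 8 must hold; in canonical form it is ((¬(3*d + (3/2)*n ≤ -6)) → (d ≥ -3 ∧ 3*d = 15)) ∨ d < 2*n - 3.
Before e := 3*d - 4: ((¬(3*d + (3/2)*n ≤ -6)) → (d ≥ -3 ∧ 3*d = 15)) ∨ d < 2*n - 3
Before assert 2*d - 4 ≠ -6: 2*d ≠ -2 ∧ (((¬(3*d + (3/2)*n ≤ -6)) → (d ≥ -3 ∧ 3*d = 15)) ∨ d < 2*n - 3)
Before e := d - 5: 2*d ≠ -2 ∧ (((¬(3*d + (3/2)*n ≤ -6)) → (d ≥ -3 ∧ 3*d = 15)) ∨ d < 2*n - 3)
Before d := e + 4: 2*e ≠ -10 ∧ (((¬(3*e + (3/2)*n ≤ -18)) → (e ≥ -7 ∧ 3*e = 3)) ∨ e < 2*n - 7)
Answer: WP = 2*e ≠ -10 ∧ (((¬(3*e + (3/2)*n ≤ -18)) → (e ≥ -7 ∧ 3*e = 3)) ∨ e < 2*n - 7)


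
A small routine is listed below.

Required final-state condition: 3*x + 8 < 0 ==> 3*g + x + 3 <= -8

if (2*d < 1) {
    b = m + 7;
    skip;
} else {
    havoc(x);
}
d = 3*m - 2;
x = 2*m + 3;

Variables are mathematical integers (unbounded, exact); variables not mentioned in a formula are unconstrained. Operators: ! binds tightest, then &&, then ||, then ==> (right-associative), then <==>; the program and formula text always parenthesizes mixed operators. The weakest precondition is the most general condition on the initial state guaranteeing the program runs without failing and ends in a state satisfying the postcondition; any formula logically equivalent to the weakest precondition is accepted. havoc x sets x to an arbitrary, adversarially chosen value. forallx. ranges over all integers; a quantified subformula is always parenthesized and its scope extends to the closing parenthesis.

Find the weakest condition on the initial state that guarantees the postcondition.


Working backward. After the program, the postcondition 3*x + 8 < 0 ==> 3*g + x + 3 <= -8 must hold; in canonical form it is 3*x < -8 ==> 3*g + x <= -11.
Before x := 2*m + 3: 6*m < -17 ==> 3*g + 2*m <= -14
Before d := 3*m - 2: 6*m < -17 ==> 3*g + 2*m <= -14
Then branch requires 6*m < -17 ==> 3*g + 2*m <= -14; else branch requires 6*m < -17 ==> 3*g + 2*m <= -14.
Before the if: (2*d < 1 ==> (6*m < -17 ==> 3*g + 2*m <= -14)) && ((!(2*d < 1)) ==> (6*m < -17 ==> 3*g + 2*m <= -14))
Answer: WP = (2*d < 1 ==> (6*m < -17 ==> 3*g + 2*m <= -14)) && ((!(2*d < 1)) ==> (6*m < -17 ==> 3*g + 2*m <= -14))


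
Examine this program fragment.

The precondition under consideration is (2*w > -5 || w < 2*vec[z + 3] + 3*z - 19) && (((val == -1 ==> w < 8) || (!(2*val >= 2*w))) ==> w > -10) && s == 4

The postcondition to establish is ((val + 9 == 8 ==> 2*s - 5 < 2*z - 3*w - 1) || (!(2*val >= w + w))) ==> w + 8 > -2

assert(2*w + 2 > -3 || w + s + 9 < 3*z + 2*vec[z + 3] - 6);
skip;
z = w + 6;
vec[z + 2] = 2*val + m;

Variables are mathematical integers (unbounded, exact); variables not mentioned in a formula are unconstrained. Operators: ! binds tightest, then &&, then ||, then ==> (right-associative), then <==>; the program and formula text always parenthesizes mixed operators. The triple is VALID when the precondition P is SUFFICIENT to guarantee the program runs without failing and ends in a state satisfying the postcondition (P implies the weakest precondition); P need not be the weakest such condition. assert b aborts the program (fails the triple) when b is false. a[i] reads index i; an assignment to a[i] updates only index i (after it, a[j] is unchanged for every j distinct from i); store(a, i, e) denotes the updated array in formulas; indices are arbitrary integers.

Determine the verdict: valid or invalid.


Working backward. After the program, the postcondition ((val + 9 == 8 ==> 2*s - 5 < 2*z - 3*w - 1) || (!(2*val >= w + w))) ==> w + 8 > -2 must hold; in canonical form it is ((val == -1 ==> 2*s + 3*w < 2*z + 4) || (!(2*val >= 2*w))) ==> w > -10.
Before vec[z + 2] := 2*val + m: ((val == -1 ==> 2*s + 3*w < 2*z + 4) || (!(2*val >= 2*w))) ==> w > -10
Before z := w + 6: ((val == -1 ==> 2*s + w < 16) || (!(2*val >= 2*w))) ==> w > -10
Before skip: ((val == -1 ==> 2*s + w < 16) || (!(2*val >= 2*w))) ==> w > -10
Before assert 2*w + 2 > -3 || w + s + 9 < 3*z + 2*vec[z + 3] - 6: (2*w > -5 || s + w < 2*vec[z + 3] + 3*z - 15) && (((val == -1 ==> 2*s + w < 16) || (!(2*val >= 2*w))) ==> w > -10)
The weakest precondition is (2*w > -5 || s + w < 2*vec[z + 3] + 3*z - 15) && (((val == -1 ==> 2*s + w < 16) || (!(2*val >= 2*w))) ==> w > -10).
Check whether (2*w > -5 || w < 2*vec[z + 3] + 3*z - 19) && (((val == -1 ==> w < 8) || (!(2*val >= 2*w))) ==> w > -10) && s == 4 implies it.
Every state satisfying the precondition satisfies the weakest precondition: the implication holds.
Answer: valid


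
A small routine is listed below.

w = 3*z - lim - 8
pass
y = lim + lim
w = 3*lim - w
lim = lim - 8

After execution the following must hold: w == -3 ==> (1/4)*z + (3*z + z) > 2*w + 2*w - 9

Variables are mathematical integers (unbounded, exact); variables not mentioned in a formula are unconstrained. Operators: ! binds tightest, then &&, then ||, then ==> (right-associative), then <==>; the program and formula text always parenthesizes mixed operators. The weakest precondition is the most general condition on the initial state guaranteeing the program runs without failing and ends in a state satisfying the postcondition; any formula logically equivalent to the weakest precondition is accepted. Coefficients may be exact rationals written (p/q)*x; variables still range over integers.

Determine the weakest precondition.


Working backward. After the program, the postcondition w == -3 ==> (1/4)*z + (3*z + z) > 2*w + 2*w - 9 must hold; in canonical form it is w == -3 ==> (17/4)*z > 4*w - 9.
Before lim := lim - 8: w == -3 ==> (17/4)*z > 4*w - 9
Before w := 3*lim - w: 3*lim == w - 3 ==> 4*w + (17/4)*z > 12*lim - 9
Before y := lim + lim: 3*lim == w - 3 ==> 4*w + (17/4)*z > 12*lim - 9
Before skip: 3*lim == w - 3 ==> 4*w + (17/4)*z > 12*lim - 9
Before w := 3*z - lim - 8: 4*lim == 3*z - 11 ==> (65/4)*z > 16*lim + 23
Answer: WP = 4*lim == 3*z - 11 ==> (65/4)*z > 16*lim + 23


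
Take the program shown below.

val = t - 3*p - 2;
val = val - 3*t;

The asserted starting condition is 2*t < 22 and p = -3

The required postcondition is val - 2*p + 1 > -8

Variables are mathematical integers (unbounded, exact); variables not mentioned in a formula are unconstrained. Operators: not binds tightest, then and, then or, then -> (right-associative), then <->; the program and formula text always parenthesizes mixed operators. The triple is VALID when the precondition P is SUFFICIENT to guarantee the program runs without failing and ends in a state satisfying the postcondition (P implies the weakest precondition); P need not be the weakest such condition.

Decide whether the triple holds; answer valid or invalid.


Working backward. After the program, the postcondition val - 2*p + 1 > -8 must hold; in canonical form it is val > 2*p - 9.
Before val := val - 3*t: val > 2*p + 3*t - 9
Before val := t - 3*p - 2: 5*p + 2*t < 7
The weakest precondition is 5*p + 2*t < 7.
Check whether 2*t < 22 and p = -3 implies it.
Every state satisfying the precondition satisfies the weakest precondition: the implication holds.
Answer: valid


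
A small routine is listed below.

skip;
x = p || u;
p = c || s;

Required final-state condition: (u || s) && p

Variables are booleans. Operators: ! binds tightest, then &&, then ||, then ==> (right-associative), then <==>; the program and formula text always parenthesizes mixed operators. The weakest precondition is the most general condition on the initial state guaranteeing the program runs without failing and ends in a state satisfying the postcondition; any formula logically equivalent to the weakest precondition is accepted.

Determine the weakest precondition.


Working backward. After the program, (u || s) && p must hold.
Before p := c || s: (u || s) && (c || s)
Before x := p || u: (u || s) && (c || s)
Before skip: (u || s) && (c || s)
Answer: WP = (u || s) && (c || s)


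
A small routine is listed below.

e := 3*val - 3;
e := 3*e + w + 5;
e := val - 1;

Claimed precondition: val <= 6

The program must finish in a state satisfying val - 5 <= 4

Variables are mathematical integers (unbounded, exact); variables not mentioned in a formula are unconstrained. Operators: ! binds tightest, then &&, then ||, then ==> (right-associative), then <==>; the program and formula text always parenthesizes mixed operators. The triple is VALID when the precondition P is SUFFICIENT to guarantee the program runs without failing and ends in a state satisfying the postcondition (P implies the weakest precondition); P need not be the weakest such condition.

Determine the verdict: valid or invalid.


Working backward. After the program, the postcondition val - 5 <= 4 must hold; in canonical form it is val <= 9.
Before e := val - 1: val <= 9
Before e := 3*e + w + 5: val <= 9
Before e := 3*val - 3: val <= 9
The weakest precondition is val <= 9.
Check whether val <= 6 implies it.
Every state satisfying the precondition satisfies the weakest precondition: the implication holds.
Answer: valid


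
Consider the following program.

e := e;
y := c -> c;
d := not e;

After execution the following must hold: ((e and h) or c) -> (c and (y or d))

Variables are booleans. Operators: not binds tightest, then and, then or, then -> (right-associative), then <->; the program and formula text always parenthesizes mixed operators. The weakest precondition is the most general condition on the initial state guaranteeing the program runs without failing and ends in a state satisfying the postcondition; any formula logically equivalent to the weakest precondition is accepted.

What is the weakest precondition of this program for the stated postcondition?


Working backward. After the program, ((e and h) or c) -> (c and (y or d)) must hold.
Before d := not e: ((e and h) or c) -> (c and (y or (not e)))
Before y := c -> c: ((e and h) or c) -> c
Before e := e: ((e and h) or c) -> c
Answer: WP = ((e and h) or c) -> c


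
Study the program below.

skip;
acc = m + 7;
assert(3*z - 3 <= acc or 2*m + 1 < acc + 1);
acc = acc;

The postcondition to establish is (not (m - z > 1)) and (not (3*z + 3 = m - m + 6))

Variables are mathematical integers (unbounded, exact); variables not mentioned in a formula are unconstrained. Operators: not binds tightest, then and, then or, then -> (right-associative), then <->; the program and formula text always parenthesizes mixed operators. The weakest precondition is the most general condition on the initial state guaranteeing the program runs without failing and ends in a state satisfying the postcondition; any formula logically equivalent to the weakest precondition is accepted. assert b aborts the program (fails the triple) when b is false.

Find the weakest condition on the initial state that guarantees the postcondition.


Working backward. After the program, the postcondition (not (m - z > 1)) and (not (3*z + 3 = m - m + 6)) must hold; in canonical form it is (not (m > z + 1)) and (not (3*z = 3)).
Before acc := acc: (not (m > z + 1)) and (not (3*z = 3))
Before assert 3*z - 3 <= acc or 2*m + 1 < acc + 1: (3*z <= acc + 3 or 2*m < acc) and (not (m > z + 1)) and (not (3*z = 3))
Before acc := m + 7: (3*z <= m + 10 or m < 7) and (not (m > z + 1)) and (not (3*z = 3))
Before skip: (3*z <= m + 10 or m < 7) and (not (m > z + 1)) and (not (3*z = 3))
Answer: WP = (3*z <= m + 10 or m < 7) and (not (m > z + 1)) and (not (3*z = 3))
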